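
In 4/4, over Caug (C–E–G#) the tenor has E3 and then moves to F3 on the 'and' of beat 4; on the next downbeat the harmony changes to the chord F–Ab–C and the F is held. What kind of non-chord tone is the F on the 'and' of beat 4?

The harmony at that moment is C augmented triad (C, E, G#); F3 is not a chord tone.
It is approached by step up from E3 and then sustained as the same pitch into the next harmony.
Arriving early and becoming a chord tone when the harmony changes — an anticipation.

Anticipation.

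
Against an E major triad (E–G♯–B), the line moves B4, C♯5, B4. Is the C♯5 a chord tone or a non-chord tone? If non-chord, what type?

Non-chord tone — a neighbor tone.

The harmony at that moment is E major triad (E, G♯, B); C♯5 is not a chord tone.
It is approached by step up from B4 and left by step down to B4.
Step away and step back to the same note — a neighbor tone (upper neighbor).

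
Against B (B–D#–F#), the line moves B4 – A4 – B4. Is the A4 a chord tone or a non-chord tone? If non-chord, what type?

The harmony at that moment is B major triad (B, D#, F#); A4 is not a chord tone.
It is approached by step down from B4 and left by step up to B4.
Step away and step back to the same note — a neighbor tone (lower neighbor).

Non-chord tone — a neighbor tone.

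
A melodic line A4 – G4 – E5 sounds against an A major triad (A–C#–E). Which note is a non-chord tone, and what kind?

G4 is an escape tone.

The harmony at that moment is A major triad (A, C#, E); G4 is not a chord tone.
It is approached by step down from A4 and left by leap up to E5.
Step in, leap out — an escape tone.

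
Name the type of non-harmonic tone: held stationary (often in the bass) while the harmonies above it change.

Approach: none. Departure: none — a single pitch is sustained while the chords change around it, passing through harmonies that do not contain it.
No melodic motion at all; the dissonance is created entirely by the moving harmonies against the stationary note — a pedal tone (pedal point).

Pedal tone.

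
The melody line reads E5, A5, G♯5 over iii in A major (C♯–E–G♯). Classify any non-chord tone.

A5 is an appoggiatura.

The harmony at that moment is C♯ minor triad (C♯, E, G♯); A5 is not a chord tone.
It is approached by leap up from E5 and left by step down to G♯5.
Leap in, step out — an appoggiatura.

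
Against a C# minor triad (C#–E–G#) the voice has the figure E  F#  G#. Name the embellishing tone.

The harmony at that moment is C# minor triad (C#, E, G#); F# is not a chord tone.
It is approached by step up from E and left by step up to G#.
Step in, step out in the same direction — a passing tone.

F# is a passing tone.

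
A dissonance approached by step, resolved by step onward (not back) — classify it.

Approach: by step. Departure: by step, continuing in the same direction.
Stepwise on both sides with no change of direction means the note fills in the space between two different chord tones — a passing tone. (Had it turned back to its starting note it would be a neighbor tone instead.)

Passing tone.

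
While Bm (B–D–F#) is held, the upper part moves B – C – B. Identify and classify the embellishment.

The harmony at that moment is B minor triad (B, D, F#); C is not a chord tone.
It is approached by step up from B and left by step down to B.
Step away and step back to the same note — a neighbor tone (upper neighbor).

C is a neighbor tone.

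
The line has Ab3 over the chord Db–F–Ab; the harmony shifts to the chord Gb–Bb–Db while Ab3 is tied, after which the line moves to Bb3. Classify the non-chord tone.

Ab3 is a retardation.

The harmony at that moment is Gb major triad (Gb, Bb, Db); Ab3 is not a chord tone.
It is held over (the same pitch as the preceding Ab3) and left by step up to Bb3.
Held over from the previous chord and resolving up by step — a retardation.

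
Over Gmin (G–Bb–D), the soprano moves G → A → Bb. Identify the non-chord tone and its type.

A is a passing tone.

The harmony at that moment is G minor triad (G, Bb, D); A is not a chord tone.
It is approached by step up from G and left by step up to Bb.
Step in, step out in the same direction — a passing tone.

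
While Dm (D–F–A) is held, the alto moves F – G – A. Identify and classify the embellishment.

G is a passing tone.

The harmony at that moment is D minor triad (D, F, A); G is not a chord tone.
It is approached by step up from F and left by step up to A.
Step in, step out in the same direction — a passing tone.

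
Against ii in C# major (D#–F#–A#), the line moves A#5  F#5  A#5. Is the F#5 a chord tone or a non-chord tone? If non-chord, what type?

D# minor triad contains D#, F#, A#; F# is the third, so it is a chord tone.

Chord tone (the third of D# minor triad).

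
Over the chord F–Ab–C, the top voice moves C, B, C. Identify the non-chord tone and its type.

The harmony at that moment is F minor triad (F, Ab, C); B is not a chord tone.
It is approached by step down from C and left by step up to C.
Step away and step back to the same note — a neighbor tone (lower neighbor).

B is a neighbor tone.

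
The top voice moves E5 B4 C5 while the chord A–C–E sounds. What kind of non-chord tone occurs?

The harmony at that moment is A minor triad (A, C, E); B4 is not a chord tone.
It is approached by leap down from E5 and left by step up to C5.
Leap in, step out — an appoggiatura.

B4 is an appoggiatura.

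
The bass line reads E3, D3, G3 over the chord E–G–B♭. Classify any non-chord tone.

D3 is an escape tone.

The harmony at that moment is E diminished triad (E, G, B♭); D3 is not a chord tone.
It is approached by step down from E3 and left by leap up to G3.
Step in, leap out — an escape tone.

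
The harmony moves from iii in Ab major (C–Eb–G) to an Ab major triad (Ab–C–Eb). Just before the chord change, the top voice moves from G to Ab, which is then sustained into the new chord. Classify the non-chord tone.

The harmony at that moment is C minor triad (C, Eb, G); Ab is not a chord tone.
It is approached by step up from G and then sustained as the same pitch into the next harmony.
Arriving early and becoming a chord tone when the harmony changes — an anticipation.

Ab is an anticipation.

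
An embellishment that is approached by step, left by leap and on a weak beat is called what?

Escape tone.

Approach: by step. Departure: by leap. Metric position: weak.
Step in, leap out, from a weak position — an escape tone (échappée). (It is the mirror image of the appoggiatura, which leaps in and steps out on a strong beat.)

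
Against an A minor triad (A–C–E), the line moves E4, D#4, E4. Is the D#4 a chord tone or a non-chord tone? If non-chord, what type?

Non-chord tone — a neighbor tone.

The harmony at that moment is A minor triad (A, C, E); D#4 is not a chord tone.
It is approached by step down from E4 and left by step up to E4.
Step away and step back to the same note — a neighbor tone (lower neighbor).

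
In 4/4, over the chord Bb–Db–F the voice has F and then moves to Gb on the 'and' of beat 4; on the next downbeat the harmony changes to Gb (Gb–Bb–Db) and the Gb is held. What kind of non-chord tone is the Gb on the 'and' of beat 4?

Anticipation.

The harmony at that moment is Bb minor triad (Bb, Db, F); Gb is not a chord tone.
It is approached by step up from F and then sustained as the same pitch into the next harmony.
Arriving early and becoming a chord tone when the harmony changes — an anticipation.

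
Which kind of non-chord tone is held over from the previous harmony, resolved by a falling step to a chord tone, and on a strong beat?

Approach: by preparation — the pitch is first a chord tone, then held (tied or repeated) while the harmony changes under it. Departure: down by step. Metric position: strong.
A prepared dissonance that resolves downward by step — a suspension. (The same figure resolving upward would be a retardation.)

Suspension.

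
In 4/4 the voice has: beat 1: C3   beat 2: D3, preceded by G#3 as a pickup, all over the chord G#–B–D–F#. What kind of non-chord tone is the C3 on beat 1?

Appoggiatura.

The harmony at that moment is G# half-diminished seventh chord (G#, B, D, F#); C3 is not a chord tone.
It is approached by leap down from G#3 and left by step up to D3.
Leap in, step out, metrically accented — an appoggiatura.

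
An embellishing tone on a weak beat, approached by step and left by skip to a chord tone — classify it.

Approach: by step. Departure: by leap. Metric position: weak.
Step in, leap out, from a weak position — an escape tone (échappée). (It is the mirror image of the appoggiatura, which leaps in and steps out on a strong beat.)

Escape tone.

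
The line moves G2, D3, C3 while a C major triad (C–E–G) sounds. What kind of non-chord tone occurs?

The harmony at that moment is C major triad (C, E, G); D3 is not a chord tone.
It is approached by leap up from G2 and left by step down to C3.
Leap in, step out — an appoggiatura.

D3 is an appoggiatura.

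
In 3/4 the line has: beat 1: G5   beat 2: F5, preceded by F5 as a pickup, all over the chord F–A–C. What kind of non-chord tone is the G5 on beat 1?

The harmony at that moment is F major triad (F, A, C); G5 is not a chord tone.
It is approached by step up from F5 and left by step down to F5.
Step away and step back to the same note — a neighbor tone (upper neighbor).

Upper neighbor tone.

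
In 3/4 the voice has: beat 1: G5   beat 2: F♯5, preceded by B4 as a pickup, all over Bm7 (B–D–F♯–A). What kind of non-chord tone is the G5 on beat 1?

The harmony at that moment is B minor seventh chord (B, D, F♯, A); G5 is not a chord tone.
It is approached by leap up from B4 and left by step down to F♯5.
Leap in, step out, metrically accented — an appoggiatura.

Appoggiatura.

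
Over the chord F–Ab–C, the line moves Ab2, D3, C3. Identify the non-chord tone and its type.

The harmony at that moment is F minor triad (F, Ab, C); D3 is not a chord tone.
It is approached by leap up from Ab2 and left by step down to C3.
Leap in, step out — an appoggiatura.

D3 is an appoggiatura.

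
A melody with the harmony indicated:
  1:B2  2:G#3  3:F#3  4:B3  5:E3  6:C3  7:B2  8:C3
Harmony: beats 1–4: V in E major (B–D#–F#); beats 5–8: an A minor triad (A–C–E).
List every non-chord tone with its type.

The harmony at that moment is B major triad (B, D#, F#); G#3 is not a chord tone.
It is approached by leap up from B2 and left by step down to F#3.
Leap in, step out — an appoggiatura.
The harmony at that moment is A minor triad (A, C, E); B2 is not a chord tone.
It is approached by step down from C3 and left by step up to C3.
Step away and step back to the same note — a neighbor tone (lower neighbor).

G#3 (beat 2) — appoggiatura; B2 (beat 7) — neighbor tone.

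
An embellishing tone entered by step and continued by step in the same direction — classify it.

Passing tone.

Approach: by step. Departure: by step, continuing in the same direction.
Stepwise on both sides with no change of direction means the note fills in the space between two different chord tones — a passing tone. (Had it turned back to its starting note it would be a neighbor tone instead.)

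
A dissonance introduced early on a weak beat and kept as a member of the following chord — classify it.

Approach: ahead of the chord change (typically by step), so it is dissonant against the current harmony. Departure: none — the same pitch is restated or held and is a chord tone of the new harmony.
Dissonant first, consonant once the harmony catches up: the note simply arrives early — an anticipation. (The reverse timing, consonant first and dissonant after the change, would be a suspension or retardation.)

Anticipation.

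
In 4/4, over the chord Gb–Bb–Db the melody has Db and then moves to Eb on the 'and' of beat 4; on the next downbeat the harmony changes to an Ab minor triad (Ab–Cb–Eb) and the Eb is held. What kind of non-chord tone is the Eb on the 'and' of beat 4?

The harmony at that moment is Gb major triad (Gb, Bb, Db); Eb is not a chord tone.
It is approached by step up from Db and then sustained as the same pitch into the next harmony.
Arriving early and becoming a chord tone when the harmony changes — an anticipation.

Anticipation.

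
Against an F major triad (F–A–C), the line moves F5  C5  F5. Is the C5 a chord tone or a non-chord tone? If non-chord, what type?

Chord tone (the fifth of F major triad).

F major triad contains F, A, C; C is the fifth, so it is a chord tone.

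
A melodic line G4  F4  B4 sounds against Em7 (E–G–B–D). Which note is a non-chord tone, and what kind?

The harmony at that moment is E minor seventh chord (E, G, B, D); F4 is not a chord tone.
It is approached by step down from G4 and left by leap up to B4.
Step in, leap out — an escape tone.

F4 is an escape tone.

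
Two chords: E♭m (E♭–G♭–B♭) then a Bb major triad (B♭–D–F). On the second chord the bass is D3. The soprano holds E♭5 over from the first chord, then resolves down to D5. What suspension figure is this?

9–8 suspension.

At the second chord the bass is D3. The suspended E♭5 lies a ninth above the bass; after resolving down by step to D5, the interval above the bass becomes an octave.
Suspension figures are named by those two intervals: 9–8.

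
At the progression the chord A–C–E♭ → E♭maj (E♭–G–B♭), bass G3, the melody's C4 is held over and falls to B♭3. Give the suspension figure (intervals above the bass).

4–3 suspension.

At the second chord the bass is G3. The suspended C4 lies a fourth above the bass; after resolving down by step to B♭3, the interval above the bass becomes a third.
Suspension figures are named by those two intervals: 4–3.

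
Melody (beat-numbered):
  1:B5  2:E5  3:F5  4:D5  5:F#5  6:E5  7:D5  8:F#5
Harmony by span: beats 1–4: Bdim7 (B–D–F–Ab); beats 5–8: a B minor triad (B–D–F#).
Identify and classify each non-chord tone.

The harmony at that moment is B diminished seventh chord (B, D, F, Ab); E5 is not a chord tone.
It is approached by leap down from B5 and left by step up to F5.
Leap in, step out — an appoggiatura.
The harmony at that moment is B minor triad (B, D, F#); E5 is not a chord tone.
It is approached by step down from F#5 and left by step down to D5.
Step in, step out in the same direction — a passing tone.

E5 (beat 2) — appoggiatura; E5 (beat 6) — passing tone.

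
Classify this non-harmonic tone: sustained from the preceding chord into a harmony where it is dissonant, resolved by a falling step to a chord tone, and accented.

Approach: by preparation — the pitch is first a chord tone, then held (tied or repeated) while the harmony changes under it. Departure: down by step. Metric position: strong.
A prepared dissonance that resolves downward by step — a suspension. (The same figure resolving upward would be a retardation.)

Suspension.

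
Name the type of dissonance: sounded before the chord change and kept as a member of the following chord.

Approach: ahead of the chord change (typically by step), so it is dissonant against the current harmony. Departure: none — the same pitch is restated or held and is a chord tone of the new harmony.
Dissonant first, consonant once the harmony catches up: the note simply arrives early — an anticipation. (The reverse timing, consonant first and dissonant after the change, would be a suspension or retardation.)

Anticipation.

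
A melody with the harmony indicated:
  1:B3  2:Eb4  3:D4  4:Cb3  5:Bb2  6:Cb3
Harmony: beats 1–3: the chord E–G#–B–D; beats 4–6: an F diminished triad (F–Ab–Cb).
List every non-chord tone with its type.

The harmony at that moment is E dominant seventh chord (E, G#, B, D); Eb4 is not a chord tone.
It is approached by leap up from B3 and left by step down to D4.
Leap in, step out — an appoggiatura.
The harmony at that moment is F diminished triad (F, Ab, Cb); Bb2 is not a chord tone.
It is approached by step down from Cb3 and left by step up to Cb3.
Step away and step back to the same note — a neighbor tone (lower neighbor).

Eb4 (beat 2) — appoggiatura; Bb2 (beat 5) — neighbor tone.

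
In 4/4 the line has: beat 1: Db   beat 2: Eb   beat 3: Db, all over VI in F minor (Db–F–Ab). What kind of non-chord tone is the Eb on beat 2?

The harmony at that moment is Db major triad (Db, F, Ab); Eb is not a chord tone.
It is approached by step up from Db and left by step down to Db.
Step away and step back to the same note — a neighbor tone (upper neighbor).

Upper neighbor tone.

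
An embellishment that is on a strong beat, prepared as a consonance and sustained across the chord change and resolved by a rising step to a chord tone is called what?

Approach: by preparation — the pitch is first a chord tone, then held (tied or repeated) while the harmony changes under it. Departure: up by step. Metric position: strong.
A prepared dissonance that resolves upward by step — a retardation. (The same figure resolving downward would be a suspension.)

Retardation.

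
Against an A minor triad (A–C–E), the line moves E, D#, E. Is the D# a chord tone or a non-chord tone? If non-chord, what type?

Non-chord tone — a neighbor tone.

The harmony at that moment is A minor triad (A, C, E); D# is not a chord tone.
It is approached by step down from E and left by step up to E.
Step away and step back to the same note — a neighbor tone (lower neighbor).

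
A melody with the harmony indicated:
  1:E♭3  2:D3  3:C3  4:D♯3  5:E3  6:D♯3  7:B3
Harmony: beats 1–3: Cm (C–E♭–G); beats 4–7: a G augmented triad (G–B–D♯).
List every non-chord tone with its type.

The harmony at that moment is C minor triad (C, E♭, G); D3 is not a chord tone.
It is approached by step down from E♭3 and left by step down to C3.
Step in, step out in the same direction — a passing tone.
The harmony at that moment is G augmented triad (G, B, D♯); E3 is not a chord tone.
It is approached by step up from D♯3 and left by step down to D♯3.
Step away and step back to the same note — a neighbor tone (upper neighbor).

D3 (beat 2) — passing tone; E3 (beat 5) — neighbor tone.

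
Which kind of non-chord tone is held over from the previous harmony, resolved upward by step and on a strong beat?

Retardation.

Approach: by preparation — the pitch is first a chord tone, then held (tied or repeated) while the harmony changes under it. Departure: up by step. Metric position: strong.
A prepared dissonance that resolves upward by step — a retardation. (The same figure resolving downward would be a suspension.)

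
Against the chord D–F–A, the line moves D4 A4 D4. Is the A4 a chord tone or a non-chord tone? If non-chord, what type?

Chord tone (the fifth of D minor triad).

D minor triad contains D, F, A; A is the fifth, so it is a chord tone.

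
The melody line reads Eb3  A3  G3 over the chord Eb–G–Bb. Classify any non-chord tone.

A3 is an appoggiatura.

The harmony at that moment is Eb major triad (Eb, G, Bb); A3 is not a chord tone.
It is approached by leap up from Eb3 and left by step down to G3.
Leap in, step out — an appoggiatura.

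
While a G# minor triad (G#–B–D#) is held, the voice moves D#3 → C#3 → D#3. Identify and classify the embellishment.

The harmony at that moment is G# minor triad (G#, B, D#); C#3 is not a chord tone.
It is approached by step down from D#3 and left by step up to D#3.
Step away and step back to the same note — a neighbor tone (lower neighbor).

C#3 is a neighbor tone.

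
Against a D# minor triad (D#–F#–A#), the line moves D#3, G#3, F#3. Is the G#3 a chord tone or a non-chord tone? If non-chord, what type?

Non-chord tone — an appoggiatura.

The harmony at that moment is D# minor triad (D#, F#, A#); G#3 is not a chord tone.
It is approached by leap up from D#3 and left by step down to F#3.
Leap in, step out — an appoggiatura.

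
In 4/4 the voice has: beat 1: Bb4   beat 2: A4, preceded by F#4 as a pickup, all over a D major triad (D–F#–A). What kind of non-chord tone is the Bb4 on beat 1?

The harmony at that moment is D major triad (D, F#, A); Bb4 is not a chord tone.
It is approached by leap up from F#4 and left by step down to A4.
Leap in, step out, metrically accented — an appoggiatura.

Appoggiatura.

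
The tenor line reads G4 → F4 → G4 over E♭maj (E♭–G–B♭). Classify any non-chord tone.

The harmony at that moment is E♭ major triad (E♭, G, B♭); F4 is not a chord tone.
It is approached by step down from G4 and left by step up to G4.
Step away and step back to the same note — a neighbor tone (lower neighbor).

F4 is a neighbor tone.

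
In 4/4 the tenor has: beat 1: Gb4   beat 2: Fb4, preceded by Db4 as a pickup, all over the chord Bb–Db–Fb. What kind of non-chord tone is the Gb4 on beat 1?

The harmony at that moment is Bb diminished triad (Bb, Db, Fb); Gb4 is not a chord tone.
It is approached by leap up from Db4 and left by step down to Fb4.
Leap in, step out, metrically accented — an appoggiatura.

Appoggiatura.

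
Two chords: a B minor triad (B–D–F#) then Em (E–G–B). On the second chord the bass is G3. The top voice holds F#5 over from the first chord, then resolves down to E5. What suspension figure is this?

At the second chord the bass is G3. The suspended F#5 lies a seventh above the bass; after resolving down by step to E5, the interval above the bass becomes a sixth.
Suspension figures are named by those two intervals: 7–6.

7–6 suspension.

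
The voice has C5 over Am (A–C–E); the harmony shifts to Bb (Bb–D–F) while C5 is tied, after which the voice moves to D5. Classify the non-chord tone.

The harmony at that moment is Bb major triad (Bb, D, F); C5 is not a chord tone.
It is held over (the same pitch as the preceding C5) and left by step up to D5.
Held over from the previous chord and resolving up by step — a retardation.

C5 is a retardation.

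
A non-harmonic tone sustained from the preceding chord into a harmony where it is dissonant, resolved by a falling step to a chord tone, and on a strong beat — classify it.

Suspension.

Approach: by preparation — the pitch is first a chord tone, then held (tied or repeated) while the harmony changes under it. Departure: down by step. Metric position: strong.
A prepared dissonance that resolves downward by step — a suspension. (The same figure resolving upward would be a retardation.)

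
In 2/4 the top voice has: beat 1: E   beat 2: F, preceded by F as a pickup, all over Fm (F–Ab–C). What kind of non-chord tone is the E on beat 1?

Lower neighbor tone.

The harmony at that moment is F minor triad (F, Ab, C); E is not a chord tone.
It is approached by step down from F and left by step up to F.
Step away and step back to the same note — a neighbor tone (lower neighbor).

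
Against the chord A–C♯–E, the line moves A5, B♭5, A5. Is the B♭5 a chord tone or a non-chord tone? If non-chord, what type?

The harmony at that moment is A major triad (A, C♯, E); B♭5 is not a chord tone.
It is approached by step up from A5 and left by step down to A5.
Step away and step back to the same note — a neighbor tone (upper neighbor).

Non-chord tone — a neighbor tone.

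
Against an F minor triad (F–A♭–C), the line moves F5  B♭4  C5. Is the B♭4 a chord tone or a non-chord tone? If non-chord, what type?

The harmony at that moment is F minor triad (F, A♭, C); B♭4 is not a chord tone.
It is approached by leap down from F5 and left by step up to C5.
Leap in, step out — an appoggiatura.

Non-chord tone — an appoggiatura.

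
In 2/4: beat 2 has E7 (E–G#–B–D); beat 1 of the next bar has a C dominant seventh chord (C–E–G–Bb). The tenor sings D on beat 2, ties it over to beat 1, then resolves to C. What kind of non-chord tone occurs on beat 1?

Suspension.

The harmony at that moment is C dominant seventh chord (C, E, G, Bb); D is not a chord tone.
It is held over (the same pitch as the preceding D) and left by step down to C.
Held over from the previous chord and resolving down by step — a suspension.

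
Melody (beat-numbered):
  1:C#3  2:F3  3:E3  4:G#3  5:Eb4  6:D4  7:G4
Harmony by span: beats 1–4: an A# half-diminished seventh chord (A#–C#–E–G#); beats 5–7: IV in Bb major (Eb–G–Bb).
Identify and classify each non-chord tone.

F3 (beat 2) — appoggiatura; D4 (beat 6) — escape tone.

The harmony at that moment is A# half-diminished seventh chord (A#, C#, E, G#); F3 is not a chord tone.
It is approached by leap up from C#3 and left by step down to E3.
Leap in, step out — an appoggiatura.
The harmony at that moment is Eb major triad (Eb, G, Bb); D4 is not a chord tone.
It is approached by step down from Eb4 and left by leap up to G4.
Step in, leap out — an escape tone.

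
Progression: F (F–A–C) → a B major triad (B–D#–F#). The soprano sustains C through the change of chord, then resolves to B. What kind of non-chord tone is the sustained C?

The harmony at that moment is B major triad (B, D#, F#); C is not a chord tone.
It is held over (the same pitch as the preceding C) and left by step down to B.
Held over from the previous chord and resolving down by step — a suspension.

C is a suspension.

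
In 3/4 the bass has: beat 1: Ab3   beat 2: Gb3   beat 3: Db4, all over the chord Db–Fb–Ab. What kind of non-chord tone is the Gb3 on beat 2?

The harmony at that moment is Db minor triad (Db, Fb, Ab); Gb3 is not a chord tone.
It is approached by step down from Ab3 and left by leap up to Db4.
Step in, leap out, on a weak beat — an escape tone.

Escape tone.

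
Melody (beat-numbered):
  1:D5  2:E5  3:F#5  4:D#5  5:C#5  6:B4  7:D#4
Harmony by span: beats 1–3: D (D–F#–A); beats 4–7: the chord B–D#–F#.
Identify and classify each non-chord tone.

E5 (beat 2) — passing tone; C#5 (beat 5) — passing tone.

The harmony at that moment is D major triad (D, F#, A); E5 is not a chord tone.
It is approached by step up from D5 and left by step up to F#5.
Step in, step out in the same direction — a passing tone.
The harmony at that moment is B major triad (B, D#, F#); C#5 is not a chord tone.
It is approached by step down from D#5 and left by step down to B4.
Step in, step out in the same direction — a passing tone.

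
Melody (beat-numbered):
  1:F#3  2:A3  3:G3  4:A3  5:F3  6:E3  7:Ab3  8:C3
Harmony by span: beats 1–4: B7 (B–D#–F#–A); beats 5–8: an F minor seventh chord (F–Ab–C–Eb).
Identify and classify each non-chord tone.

The harmony at that moment is B dominant seventh chord (B, D#, F#, A); G3 is not a chord tone.
It is approached by step down from A3 and left by step up to A3.
Step away and step back to the same note — a neighbor tone (lower neighbor).
The harmony at that moment is F minor seventh chord (F, Ab, C, Eb); E3 is not a chord tone.
It is approached by step down from F3 and left by leap up to Ab3.
Step in, leap out — an escape tone.

G3 (beat 3) — neighbor tone; E3 (beat 6) — escape tone.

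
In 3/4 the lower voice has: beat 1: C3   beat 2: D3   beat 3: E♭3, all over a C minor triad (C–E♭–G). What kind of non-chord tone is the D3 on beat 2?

The harmony at that moment is C minor triad (C, E♭, G); D3 is not a chord tone.
It is approached by step up from C3 and left by step up to E♭3.
Step in, step out in the same direction — a passing tone.

Passing tone.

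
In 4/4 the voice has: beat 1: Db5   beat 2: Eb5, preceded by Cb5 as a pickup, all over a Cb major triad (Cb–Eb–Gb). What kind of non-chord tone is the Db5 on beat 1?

The harmony at that moment is Cb major triad (Cb, Eb, Gb); Db5 is not a chord tone.
It is approached by step up from Cb5 and left by step up to Eb5.
Step in, step out in the same direction — a passing tone.

Passing tone.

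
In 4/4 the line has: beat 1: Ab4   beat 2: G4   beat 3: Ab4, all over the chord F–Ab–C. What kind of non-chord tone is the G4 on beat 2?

The harmony at that moment is F minor triad (F, Ab, C); G4 is not a chord tone.
It is approached by step down from Ab4 and left by step up to Ab4.
Step away and step back to the same note — a neighbor tone (lower neighbor).

Lower neighbor tone.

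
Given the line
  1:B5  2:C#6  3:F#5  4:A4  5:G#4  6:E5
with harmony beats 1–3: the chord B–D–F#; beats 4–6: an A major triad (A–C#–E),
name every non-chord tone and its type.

The harmony at that moment is B minor triad (B, D, F#); C#6 is not a chord tone.
It is approached by step up from B5 and left by leap down to F#5.
Step in, leap out — an escape tone.
The harmony at that moment is A major triad (A, C#, E); G#4 is not a chord tone.
It is approached by step down from A4 and left by leap up to E5.
Step in, leap out — an escape tone.

C#6 (beat 2) — escape tone; G#4 (beat 5) — escape tone.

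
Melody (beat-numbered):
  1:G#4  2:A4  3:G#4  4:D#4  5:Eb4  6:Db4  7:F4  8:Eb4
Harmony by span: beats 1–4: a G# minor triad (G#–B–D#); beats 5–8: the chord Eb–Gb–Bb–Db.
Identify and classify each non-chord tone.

A4 (beat 2) — neighbor tone; F4 (beat 7) — appoggiatura.

The harmony at that moment is G# minor triad (G#, B, D#); A4 is not a chord tone.
It is approached by step up from G#4 and left by step down to G#4.
Step away and step back to the same note — a neighbor tone (upper neighbor).
The harmony at that moment is Eb minor seventh chord (Eb, Gb, Bb, Db); F4 is not a chord tone.
It is approached by leap up from Db4 and left by step down to Eb4.
Leap in, step out — an appoggiatura.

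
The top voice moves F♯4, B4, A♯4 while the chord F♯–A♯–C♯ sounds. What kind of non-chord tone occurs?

The harmony at that moment is F♯ major triad (F♯, A♯, C♯); B4 is not a chord tone.
It is approached by leap up from F♯4 and left by step down to A♯4.
Leap in, step out — an appoggiatura.

B4 is an appoggiatura.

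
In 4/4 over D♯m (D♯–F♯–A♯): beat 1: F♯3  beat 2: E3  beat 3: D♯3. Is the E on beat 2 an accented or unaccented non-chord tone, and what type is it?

The harmony at that moment is D♯ minor triad (D♯, F♯, A♯); E3 is not a chord tone.
It is approached by step down from F♯3 and left by step down to D♯3.
Step in, step out in the same direction — a passing tone.
It falls on a weak beat, so it is unaccented.

Unaccented passing tone.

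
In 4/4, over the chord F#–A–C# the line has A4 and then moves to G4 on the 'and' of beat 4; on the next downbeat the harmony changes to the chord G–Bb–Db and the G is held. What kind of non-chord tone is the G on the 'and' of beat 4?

The harmony at that moment is F# minor triad (F#, A, C#); G4 is not a chord tone.
It is approached by step down from A4 and then sustained as the same pitch into the next harmony.
Arriving early and becoming a chord tone when the harmony changes — an anticipation.

Anticipation.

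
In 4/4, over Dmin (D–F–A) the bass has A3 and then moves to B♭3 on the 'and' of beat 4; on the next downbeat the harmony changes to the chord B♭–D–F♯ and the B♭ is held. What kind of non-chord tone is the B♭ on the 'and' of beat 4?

Anticipation.

The harmony at that moment is D minor triad (D, F, A); B♭3 is not a chord tone.
It is approached by step up from A3 and then sustained as the same pitch into the next harmony.
Arriving early and becoming a chord tone when the harmony changes — an anticipation.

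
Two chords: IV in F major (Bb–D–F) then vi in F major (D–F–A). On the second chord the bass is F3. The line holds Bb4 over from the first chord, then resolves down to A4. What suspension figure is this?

At the second chord the bass is F3. The suspended Bb4 lies a fourth above the bass; after resolving down by step to A4, the interval above the bass becomes a third.
Suspension figures are named by those two intervals: 4–3.

4–3 suspension.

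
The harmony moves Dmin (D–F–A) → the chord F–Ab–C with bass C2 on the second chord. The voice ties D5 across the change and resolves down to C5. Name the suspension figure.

9–8 suspension.

At the second chord the bass is C2. The suspended D5 lies a ninth above the bass; after resolving down by step to C5, the interval above the bass becomes an octave.
Suspension figures are named by those two intervals: 9–8.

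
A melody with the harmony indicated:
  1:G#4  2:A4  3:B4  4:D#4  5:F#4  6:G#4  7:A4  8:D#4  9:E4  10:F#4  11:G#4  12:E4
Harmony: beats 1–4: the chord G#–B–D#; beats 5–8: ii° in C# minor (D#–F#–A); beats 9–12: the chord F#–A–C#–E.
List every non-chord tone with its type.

A4 (beat 2) — passing tone; G#4 (beat 6) — passing tone; G#4 (beat 11) — escape tone.

The harmony at that moment is G# minor triad (G#, B, D#); A4 is not a chord tone.
It is approached by step up from G#4 and left by step up to B4.
Step in, step out in the same direction — a passing tone.
The harmony at that moment is D# diminished triad (D#, F#, A); G#4 is not a chord tone.
It is approached by step up from F#4 and left by step up to A4.
Step in, step out in the same direction — a passing tone.
The harmony at that moment is F# minor seventh chord (F#, A, C#, E); G#4 is not a chord tone.
It is approached by step up from F#4 and left by leap down to E4.
Step in, leap out — an escape tone.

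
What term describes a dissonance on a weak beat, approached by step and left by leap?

Approach: by step. Departure: by leap. Metric position: weak.
Step in, leap out, from a weak position — an escape tone (échappée). (It is the mirror image of the appoggiatura, which leaps in and steps out on a strong beat.)

Escape tone.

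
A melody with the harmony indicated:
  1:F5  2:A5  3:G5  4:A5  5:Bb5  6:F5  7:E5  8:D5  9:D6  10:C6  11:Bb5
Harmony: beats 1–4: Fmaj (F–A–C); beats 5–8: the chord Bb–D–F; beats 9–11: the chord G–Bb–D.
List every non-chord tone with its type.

The harmony at that moment is F major triad (F, A, C); G5 is not a chord tone.
It is approached by step down from A5 and left by step up to A5.
Step away and step back to the same note — a neighbor tone (lower neighbor).
The harmony at that moment is Bb major triad (Bb, D, F); E5 is not a chord tone.
It is approached by step down from F5 and left by step down to D5.
Step in, step out in the same direction — a passing tone.
The harmony at that moment is G minor triad (G, Bb, D); C6 is not a chord tone.
It is approached by step down from D6 and left by step down to Bb5.
Step in, step out in the same direction — a passing tone.

G5 (beat 3) — neighbor tone; E5 (beat 7) — passing tone; C6 (beat 10) — passing tone.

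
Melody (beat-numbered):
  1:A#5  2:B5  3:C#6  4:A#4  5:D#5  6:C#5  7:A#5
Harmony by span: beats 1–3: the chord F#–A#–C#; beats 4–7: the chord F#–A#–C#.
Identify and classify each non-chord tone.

The harmony at that moment is F# major triad (F#, A#, C#); B5 is not a chord tone.
It is approached by step up from A#5 and left by step up to C#6.
Step in, step out in the same direction — a passing tone.
The harmony at that moment is F# major triad (F#, A#, C#); D#5 is not a chord tone.
It is approached by leap up from A#4 and left by step down to C#5.
Leap in, step out — an appoggiatura.

B5 (beat 2) — passing tone; D#5 (beat 5) — appoggiatura.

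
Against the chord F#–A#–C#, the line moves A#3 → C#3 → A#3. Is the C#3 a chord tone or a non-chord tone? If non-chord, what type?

Chord tone (the fifth of F# major triad).

F# major triad contains F#, A#, C#; C# is the fifth, so it is a chord tone.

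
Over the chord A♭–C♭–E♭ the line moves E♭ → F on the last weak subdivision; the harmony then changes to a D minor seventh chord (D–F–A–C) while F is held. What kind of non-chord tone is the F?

F is an anticipation.

The harmony at that moment is A♭ minor triad (A♭, C♭, E♭); F is not a chord tone.
It is approached by step up from E♭ and then sustained as the same pitch into the next harmony.
Arriving early and becoming a chord tone when the harmony changes — an anticipation.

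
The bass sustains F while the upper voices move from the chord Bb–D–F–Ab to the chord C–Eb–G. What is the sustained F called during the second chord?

The harmony at that moment is C minor triad (C, Eb, G); F is not a chord tone.
It is held over (the same pitch as the preceding F) and then sustained as the same pitch into the next harmony.
Sustained through a change of harmony — a pedal tone.

Pedal tone (pedal point).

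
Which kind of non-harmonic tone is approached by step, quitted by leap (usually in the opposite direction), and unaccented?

Escape tone.

Approach: by step. Departure: by leap. Metric position: weak.
Step in, leap out, from a weak position — an escape tone (échappée). (It is the mirror image of the appoggiatura, which leaps in and steps out on a strong beat.)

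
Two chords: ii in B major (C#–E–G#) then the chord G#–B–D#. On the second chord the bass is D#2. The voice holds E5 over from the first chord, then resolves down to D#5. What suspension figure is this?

9–8 suspension.

At the second chord the bass is D#2. The suspended E5 lies a ninth above the bass; after resolving down by step to D#5, the interval above the bass becomes an octave.
Suspension figures are named by those two intervals: 9–8.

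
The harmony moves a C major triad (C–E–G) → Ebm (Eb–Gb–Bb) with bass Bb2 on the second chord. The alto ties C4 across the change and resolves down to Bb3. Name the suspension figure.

At the second chord the bass is Bb2. The suspended C4 lies a ninth above the bass; after resolving down by step to Bb3, the interval above the bass becomes an octave.
Suspension figures are named by those two intervals: 9–8.

9–8 suspension.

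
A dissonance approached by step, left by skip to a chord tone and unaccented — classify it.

Escape tone.

Approach: by step. Departure: by leap. Metric position: weak.
Step in, leap out, from a weak position — an escape tone (échappée). (It is the mirror image of the appoggiatura, which leaps in and steps out on a strong beat.)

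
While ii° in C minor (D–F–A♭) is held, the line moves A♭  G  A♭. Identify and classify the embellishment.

The harmony at that moment is D diminished triad (D, F, A♭); G is not a chord tone.
It is approached by step down from A♭ and left by step up to A♭.
Step away and step back to the same note — a neighbor tone (lower neighbor).

G is a neighbor tone.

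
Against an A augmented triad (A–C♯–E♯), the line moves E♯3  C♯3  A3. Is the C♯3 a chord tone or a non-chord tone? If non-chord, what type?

A augmented triad contains A, C♯, E♯; C♯ is the third, so it is a chord tone.

Chord tone (the third of A augmented triad).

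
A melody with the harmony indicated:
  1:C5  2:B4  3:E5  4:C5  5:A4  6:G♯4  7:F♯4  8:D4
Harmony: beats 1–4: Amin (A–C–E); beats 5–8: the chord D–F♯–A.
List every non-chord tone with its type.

The harmony at that moment is A minor triad (A, C, E); B4 is not a chord tone.
It is approached by step down from C5 and left by leap up to E5.
Step in, leap out — an escape tone.
The harmony at that moment is D major triad (D, F♯, A); G♯4 is not a chord tone.
It is approached by step down from A4 and left by step down to F♯4.
Step in, step out in the same direction — a passing tone.

B4 (beat 2) — escape tone; G♯4 (beat 6) — passing tone.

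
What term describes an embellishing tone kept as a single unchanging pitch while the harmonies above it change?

Approach: none. Departure: none — a single pitch is sustained while the chords change around it, passing through harmonies that do not contain it.
No melodic motion at all; the dissonance is created entirely by the moving harmonies against the stationary note — a pedal tone (pedal point).

Pedal tone.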